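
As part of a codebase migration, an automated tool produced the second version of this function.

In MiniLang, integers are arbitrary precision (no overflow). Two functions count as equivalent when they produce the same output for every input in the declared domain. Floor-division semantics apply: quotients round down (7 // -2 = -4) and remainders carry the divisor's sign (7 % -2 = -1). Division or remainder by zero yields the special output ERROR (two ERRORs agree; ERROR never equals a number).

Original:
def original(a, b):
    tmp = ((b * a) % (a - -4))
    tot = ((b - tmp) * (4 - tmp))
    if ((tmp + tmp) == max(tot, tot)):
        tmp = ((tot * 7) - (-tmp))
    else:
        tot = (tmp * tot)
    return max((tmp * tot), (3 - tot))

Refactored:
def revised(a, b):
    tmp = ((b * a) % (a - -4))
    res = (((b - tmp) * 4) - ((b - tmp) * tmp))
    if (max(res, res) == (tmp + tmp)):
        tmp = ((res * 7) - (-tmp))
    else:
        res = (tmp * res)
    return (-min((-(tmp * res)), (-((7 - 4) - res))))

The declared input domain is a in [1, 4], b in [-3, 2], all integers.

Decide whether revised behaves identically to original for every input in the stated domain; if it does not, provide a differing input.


Differences: constant usage differs, and local variable names differ, and arithmetic usage differs, and min/max/abs usage differs — yet all 24 inputs agree.
verdict: equivalent


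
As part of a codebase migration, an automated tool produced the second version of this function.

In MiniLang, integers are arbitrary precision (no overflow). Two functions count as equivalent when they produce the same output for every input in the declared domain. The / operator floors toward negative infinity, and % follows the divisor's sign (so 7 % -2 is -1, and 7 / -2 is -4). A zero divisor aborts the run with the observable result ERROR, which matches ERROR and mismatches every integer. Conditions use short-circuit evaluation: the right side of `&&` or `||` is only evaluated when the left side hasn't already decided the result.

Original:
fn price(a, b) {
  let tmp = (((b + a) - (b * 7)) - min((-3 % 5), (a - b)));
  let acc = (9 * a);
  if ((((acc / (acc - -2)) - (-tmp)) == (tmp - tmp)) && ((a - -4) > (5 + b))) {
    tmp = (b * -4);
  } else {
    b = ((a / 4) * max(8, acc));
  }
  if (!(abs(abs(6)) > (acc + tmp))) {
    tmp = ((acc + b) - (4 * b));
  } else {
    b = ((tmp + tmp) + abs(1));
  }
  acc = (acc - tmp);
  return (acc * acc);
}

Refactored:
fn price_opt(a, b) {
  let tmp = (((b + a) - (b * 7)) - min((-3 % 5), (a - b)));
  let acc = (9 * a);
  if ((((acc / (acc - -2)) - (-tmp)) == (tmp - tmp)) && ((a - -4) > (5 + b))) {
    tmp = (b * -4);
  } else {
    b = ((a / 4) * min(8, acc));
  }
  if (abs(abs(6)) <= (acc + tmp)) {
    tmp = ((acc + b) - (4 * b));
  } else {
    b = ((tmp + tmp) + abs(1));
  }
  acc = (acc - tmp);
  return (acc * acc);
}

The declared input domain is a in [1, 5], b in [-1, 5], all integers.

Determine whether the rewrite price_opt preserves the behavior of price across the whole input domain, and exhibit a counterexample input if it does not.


Evaluate both at a=4, b=-1.
price: tmp becomes 8; next acc becomes 36; next ((((acc / (acc - -2)) - (-tmp)) == (tmp - tmp)) && ((a - -4) > (5 + b))) evaluates to false; next b becomes 36; next (!(abs(abs(6)) > (acc + tmp))) evaluates to true; next tmp becomes -72; next acc becomes 108; next final value 11664
price_opt: tmp becomes 8; next acc becomes 36; next ((((acc / (acc - -2)) - (-tmp)) == (tmp - tmp)) && ((a - -4) > (5 + b))) evaluates to false; next b becomes 8; next (abs(abs(6)) <= (acc + tmp)) evaluates to true; next tmp becomes 12; next acc becomes 24; next final value 576
11664 vs 576 — the two versions disagree here.
verdict: not equivalent; witness: a=4, b=-1


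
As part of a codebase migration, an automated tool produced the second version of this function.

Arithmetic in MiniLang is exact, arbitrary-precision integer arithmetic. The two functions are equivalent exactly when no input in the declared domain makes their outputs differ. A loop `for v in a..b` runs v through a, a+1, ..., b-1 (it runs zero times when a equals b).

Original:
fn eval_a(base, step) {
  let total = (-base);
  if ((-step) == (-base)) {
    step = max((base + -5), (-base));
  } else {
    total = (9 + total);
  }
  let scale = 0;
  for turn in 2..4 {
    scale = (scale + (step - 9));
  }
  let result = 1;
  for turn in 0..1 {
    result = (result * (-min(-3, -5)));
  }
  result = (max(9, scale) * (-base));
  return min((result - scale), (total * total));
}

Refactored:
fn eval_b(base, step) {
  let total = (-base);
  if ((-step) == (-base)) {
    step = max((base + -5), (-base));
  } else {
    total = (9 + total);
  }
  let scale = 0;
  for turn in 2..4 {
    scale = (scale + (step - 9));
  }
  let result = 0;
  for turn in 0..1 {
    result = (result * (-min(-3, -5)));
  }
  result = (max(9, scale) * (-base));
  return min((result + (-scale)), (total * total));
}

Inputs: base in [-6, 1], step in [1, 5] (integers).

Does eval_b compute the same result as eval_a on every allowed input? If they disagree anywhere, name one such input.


Equivalent. The suspicious edit (`1` became `0`) never changes the result for any input inside the declared domain.
Across all 40 domain points the two functions coincide.
One worked example (base=1, step=5) — eval_a: total becomes -1; next ((-step) == (-base)) evaluates to false; next total becomes 8; next scale becomes 0; next at turn=2:; next scale becomes -4; next at turn=3:; next scale becomes -8; next result becomes 1; next at turn=0:; next result becomes 5; next result becomes -9; next final value -1; eval_b: total becomes -1; next ((-step) == (-base)) evaluates to false; next total becomes 8; next scale becomes 0; next at turn=2:; next scale becomes -4; next at turn=3:; next scale becomes -8; next result becomes 0; next at turn=0:; next result becomes 0; next result becomes -9; next final value -1; agreement on -1.
verdict: equivalent


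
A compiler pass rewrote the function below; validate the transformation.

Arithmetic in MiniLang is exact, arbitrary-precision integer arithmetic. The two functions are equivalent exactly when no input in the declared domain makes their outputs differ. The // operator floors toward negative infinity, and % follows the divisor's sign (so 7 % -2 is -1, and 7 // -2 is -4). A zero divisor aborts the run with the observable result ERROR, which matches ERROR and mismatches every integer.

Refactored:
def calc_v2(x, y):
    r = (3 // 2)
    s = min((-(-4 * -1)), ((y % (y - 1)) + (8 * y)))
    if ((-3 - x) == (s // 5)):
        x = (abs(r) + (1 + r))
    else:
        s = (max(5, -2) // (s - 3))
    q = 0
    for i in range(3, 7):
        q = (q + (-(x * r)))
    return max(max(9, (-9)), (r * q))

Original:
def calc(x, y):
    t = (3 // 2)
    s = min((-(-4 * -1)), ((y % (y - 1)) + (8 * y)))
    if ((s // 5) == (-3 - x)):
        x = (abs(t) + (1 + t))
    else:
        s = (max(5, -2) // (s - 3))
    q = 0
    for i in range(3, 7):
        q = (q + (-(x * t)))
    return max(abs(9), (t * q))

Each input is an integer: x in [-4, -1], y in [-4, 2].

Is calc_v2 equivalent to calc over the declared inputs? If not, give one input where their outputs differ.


Side by side, the visible changes include: local variable names differ, and min/max/abs usage differs, and constant usage differs.
As a probe, take x=-4, y=-1: calc runs t := 1 | s := -9 | ((s // 5) == (-3 - x)): false | s := -1 | q := 0 | iter i=3: | q := 4 | iter i=4: | q := 8 | iter i=5: | q := 12 | iter i=6: | q := 16 | result 16; calc_v2 runs r := 1 | s := -9 | ((-3 - x) == (s // 5)): false | s := -1 | q := 0 | iter i=3: | q := 4 | iter i=4: | q := 8 | iter i=5: | q := 12 | iter i=6: | q := 16 | result 16; both end at 16.
An exhaustive pass over the 28 declared inputs shows identical outputs.
verdict: equivalent


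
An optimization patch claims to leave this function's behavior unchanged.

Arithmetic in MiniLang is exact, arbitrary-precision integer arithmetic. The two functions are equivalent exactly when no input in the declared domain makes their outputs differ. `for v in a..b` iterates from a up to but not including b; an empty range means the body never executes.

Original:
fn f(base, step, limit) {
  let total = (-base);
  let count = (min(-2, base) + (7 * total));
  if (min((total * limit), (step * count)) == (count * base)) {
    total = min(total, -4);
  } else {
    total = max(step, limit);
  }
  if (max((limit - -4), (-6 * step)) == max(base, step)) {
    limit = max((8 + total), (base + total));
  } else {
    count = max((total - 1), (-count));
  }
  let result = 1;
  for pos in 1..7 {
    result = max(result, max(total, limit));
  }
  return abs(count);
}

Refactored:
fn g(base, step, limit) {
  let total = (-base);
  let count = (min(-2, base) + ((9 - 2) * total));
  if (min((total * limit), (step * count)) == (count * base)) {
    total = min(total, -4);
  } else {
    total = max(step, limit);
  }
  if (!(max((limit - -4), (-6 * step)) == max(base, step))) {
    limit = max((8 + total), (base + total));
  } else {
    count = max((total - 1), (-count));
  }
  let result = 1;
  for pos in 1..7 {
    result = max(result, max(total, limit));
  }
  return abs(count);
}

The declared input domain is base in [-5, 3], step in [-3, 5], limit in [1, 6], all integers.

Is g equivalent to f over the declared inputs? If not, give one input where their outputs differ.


Take base=-5, step=-3, limit=1.
f: total=5, then count=30, then (min((total * limit), (step * count)) == (count * base)) is false, then total=1, then (max((limit - -4), (-6 * step)) == max(base, step)) is false, then count=0, then result=1, then (pos=1), then result=1, then (pos=2), then result=1, then (pos=3), then result=1, then (pos=4), then result=1, then (pos=5), then result=1, then (pos=6), then result=1, then returns 0
g: total=5, then count=30, then (min((total * limit), (step * count)) == (count * base)) is false, then total=1, then (!(max((limit - -4), (-6 * step)) == max(base, step))) is true, then limit=9, then result=1, then (pos=1), then result=9, then (pos=2), then result=9, then (pos=3), then result=9, then (pos=4), then result=9, then (pos=5), then result=9, then (pos=6), then result=9, then returns 30
0 != 30, so the rewrite changes behavior.
verdict: not equivalent; witness: base=-5, step=-3, limit=1


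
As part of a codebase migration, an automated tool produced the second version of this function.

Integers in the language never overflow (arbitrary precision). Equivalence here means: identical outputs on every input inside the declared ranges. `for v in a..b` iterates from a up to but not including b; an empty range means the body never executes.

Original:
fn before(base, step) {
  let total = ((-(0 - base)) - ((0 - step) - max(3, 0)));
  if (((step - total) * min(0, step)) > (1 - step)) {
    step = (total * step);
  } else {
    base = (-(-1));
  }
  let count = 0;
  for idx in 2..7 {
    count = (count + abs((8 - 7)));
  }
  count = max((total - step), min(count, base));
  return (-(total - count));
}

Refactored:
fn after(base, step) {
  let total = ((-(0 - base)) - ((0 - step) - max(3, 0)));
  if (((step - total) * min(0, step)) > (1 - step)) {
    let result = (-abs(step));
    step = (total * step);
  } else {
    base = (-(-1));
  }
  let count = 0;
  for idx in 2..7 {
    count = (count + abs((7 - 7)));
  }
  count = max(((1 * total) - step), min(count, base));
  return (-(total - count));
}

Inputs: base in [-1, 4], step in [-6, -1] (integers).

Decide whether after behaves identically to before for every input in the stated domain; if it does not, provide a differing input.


The rewrite breaks on base=1, step=-6, where the results are 3 and 2.
before: total=-2, then (((step - total) * min(0, step)) > (1 - step)) is true, then step=12, then count=0, then (idx=2), then count=1, then (idx=3), then count=2, then (idx=4), then count=3, then (idx=5), then count=4, then (idx=6), then count=5, then count=1, then returns 3
after: total=-2, then (((step - total) * min(0, step)) > (1 - step)) is true, then result=-6, then step=12, then count=0, then (idx=2), then count=0, then (idx=3), then count=0, then (idx=4), then count=0, then (idx=5), then count=0, then (idx=6), then count=0, then count=0, then returns 2
verdict: not equivalent; witness: base=1, step=-6


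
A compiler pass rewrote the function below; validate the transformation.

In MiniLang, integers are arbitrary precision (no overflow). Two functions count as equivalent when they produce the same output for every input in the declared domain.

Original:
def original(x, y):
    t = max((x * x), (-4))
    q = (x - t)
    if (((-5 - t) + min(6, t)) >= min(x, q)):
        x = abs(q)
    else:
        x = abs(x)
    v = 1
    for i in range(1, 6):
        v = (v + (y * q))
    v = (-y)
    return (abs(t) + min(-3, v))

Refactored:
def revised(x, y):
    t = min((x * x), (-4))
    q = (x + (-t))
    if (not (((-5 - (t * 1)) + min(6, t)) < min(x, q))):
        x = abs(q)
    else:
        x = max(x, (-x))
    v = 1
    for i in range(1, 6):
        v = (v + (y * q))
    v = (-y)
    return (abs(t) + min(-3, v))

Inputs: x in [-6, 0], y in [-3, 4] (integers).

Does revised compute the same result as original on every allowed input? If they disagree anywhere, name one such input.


Evaluate both at x=-6, y=-3.
original: t := 36 | q := -42 | (((-5 - t) + min(6, t)) >= min(x, q)): true | x := 42 | v := 1 | iter i=1: | v := 127 | iter i=2: | v := 253 | iter i=3: | v := 379 | iter i=4: | v := 505 | iter i=5: | v := 631 | v := 3 | result 33
revised: t := -4 | q := -2 | (not (((-5 - (t * 1)) + min(6, t)) < min(x, q))): true | x := 2 | v := 1 | iter i=1: | v := 7 | iter i=2: | v := 13 | iter i=3: | v := 19 | iter i=4: | v := 25 | iter i=5: | v := 31 | v := 3 | result 1
33 against 1: the behavior changed.
verdict: not equivalent; witness: x=-6, y=-3


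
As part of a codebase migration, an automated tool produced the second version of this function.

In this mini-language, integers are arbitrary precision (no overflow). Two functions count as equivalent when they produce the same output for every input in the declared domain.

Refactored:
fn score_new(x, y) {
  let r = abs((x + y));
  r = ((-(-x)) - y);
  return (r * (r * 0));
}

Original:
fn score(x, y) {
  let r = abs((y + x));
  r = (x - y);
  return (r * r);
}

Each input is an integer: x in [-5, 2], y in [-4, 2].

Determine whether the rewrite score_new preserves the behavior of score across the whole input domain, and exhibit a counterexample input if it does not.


x=-5, y=-4 yields 1 from score but 0 from score_new.
verdict: not equivalent; witness: x=-5, y=-4


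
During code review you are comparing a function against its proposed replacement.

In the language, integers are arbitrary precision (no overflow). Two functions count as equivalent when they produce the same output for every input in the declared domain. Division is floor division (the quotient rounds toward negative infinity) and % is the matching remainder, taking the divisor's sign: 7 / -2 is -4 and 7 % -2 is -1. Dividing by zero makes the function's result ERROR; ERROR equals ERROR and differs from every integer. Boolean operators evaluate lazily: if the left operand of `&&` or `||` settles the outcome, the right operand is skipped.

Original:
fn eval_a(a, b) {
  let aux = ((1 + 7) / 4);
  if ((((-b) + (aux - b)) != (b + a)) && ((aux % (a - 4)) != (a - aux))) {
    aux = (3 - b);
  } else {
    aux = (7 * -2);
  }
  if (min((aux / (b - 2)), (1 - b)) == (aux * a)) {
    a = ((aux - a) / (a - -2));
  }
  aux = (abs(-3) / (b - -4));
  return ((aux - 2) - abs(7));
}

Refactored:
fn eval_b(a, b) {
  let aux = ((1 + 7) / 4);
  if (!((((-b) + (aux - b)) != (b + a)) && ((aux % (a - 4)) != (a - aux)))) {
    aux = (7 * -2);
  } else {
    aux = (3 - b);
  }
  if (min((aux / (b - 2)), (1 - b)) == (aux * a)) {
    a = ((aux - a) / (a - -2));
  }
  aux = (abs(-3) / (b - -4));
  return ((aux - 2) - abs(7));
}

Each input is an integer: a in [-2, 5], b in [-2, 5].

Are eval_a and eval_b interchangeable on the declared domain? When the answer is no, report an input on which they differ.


Comparing the listings, the differences include: boolean connective usage differs.
Tracing a=2, b=-1: eval_a: aux=2, then ((((-b) + (aux - b)) != (b + a)) && ((aux % (a - 4)) != (a - aux))) is false, then aux=-14, then (min((aux / (b - 2)), (1 - b)) == (aux * a)) is false, then aux=1, then returns -8 | eval_b: aux=2, then (!((((-b) + (aux - b)) != (b + a)) && ((aux % (a - 4)) != (a - aux)))) is true, then aux=-14, then (min((aux / (b - 2)), (1 - b)) == (aux * a)) is false, then aux=1, then returns -8 — matching result -8.
Checked all 64 inputs in the declared domain: the outputs agree on every one.
verdict: equivalent


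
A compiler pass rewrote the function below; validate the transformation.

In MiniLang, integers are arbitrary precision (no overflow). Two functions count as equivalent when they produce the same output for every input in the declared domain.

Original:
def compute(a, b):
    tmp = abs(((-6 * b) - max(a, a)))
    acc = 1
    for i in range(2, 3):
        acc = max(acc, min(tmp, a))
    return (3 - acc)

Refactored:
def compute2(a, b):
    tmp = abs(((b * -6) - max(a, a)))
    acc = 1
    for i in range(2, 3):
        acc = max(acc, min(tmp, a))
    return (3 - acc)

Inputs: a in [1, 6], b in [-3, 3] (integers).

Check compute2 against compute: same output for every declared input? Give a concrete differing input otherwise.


This is a faithful refactor — same computation, different form, but the computed results match everywhere.
As a probe, take a=2, b=3: compute runs tmp = 20; acc = 1; [i=2]; acc = 2; return 1; compute2 runs tmp = 20; acc = 1; [i=2]; acc = 2; return 1; both end at 1.
Sweeping the whole domain (42 inputs) finds no disagreement.
verdict: equivalent


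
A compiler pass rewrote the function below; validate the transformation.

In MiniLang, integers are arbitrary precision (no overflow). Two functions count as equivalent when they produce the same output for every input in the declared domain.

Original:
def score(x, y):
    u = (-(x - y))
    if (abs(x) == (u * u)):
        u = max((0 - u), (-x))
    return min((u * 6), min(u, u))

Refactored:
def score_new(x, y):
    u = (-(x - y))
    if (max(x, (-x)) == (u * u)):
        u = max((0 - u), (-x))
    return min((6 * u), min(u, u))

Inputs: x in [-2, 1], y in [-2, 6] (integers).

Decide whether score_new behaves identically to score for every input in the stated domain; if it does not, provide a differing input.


Side by side, the visible changes include: min/max/abs usage differs.
One worked example (x=0, y=-2) — score: u := -2 | (abs(x) == (u * u)): false | result -12; score_new: u := -2 | (max(x, (-x)) == (u * u)): false | result -12; agreement on -12.
Across all 36 domain points the two functions coincide.
verdict: equivalent


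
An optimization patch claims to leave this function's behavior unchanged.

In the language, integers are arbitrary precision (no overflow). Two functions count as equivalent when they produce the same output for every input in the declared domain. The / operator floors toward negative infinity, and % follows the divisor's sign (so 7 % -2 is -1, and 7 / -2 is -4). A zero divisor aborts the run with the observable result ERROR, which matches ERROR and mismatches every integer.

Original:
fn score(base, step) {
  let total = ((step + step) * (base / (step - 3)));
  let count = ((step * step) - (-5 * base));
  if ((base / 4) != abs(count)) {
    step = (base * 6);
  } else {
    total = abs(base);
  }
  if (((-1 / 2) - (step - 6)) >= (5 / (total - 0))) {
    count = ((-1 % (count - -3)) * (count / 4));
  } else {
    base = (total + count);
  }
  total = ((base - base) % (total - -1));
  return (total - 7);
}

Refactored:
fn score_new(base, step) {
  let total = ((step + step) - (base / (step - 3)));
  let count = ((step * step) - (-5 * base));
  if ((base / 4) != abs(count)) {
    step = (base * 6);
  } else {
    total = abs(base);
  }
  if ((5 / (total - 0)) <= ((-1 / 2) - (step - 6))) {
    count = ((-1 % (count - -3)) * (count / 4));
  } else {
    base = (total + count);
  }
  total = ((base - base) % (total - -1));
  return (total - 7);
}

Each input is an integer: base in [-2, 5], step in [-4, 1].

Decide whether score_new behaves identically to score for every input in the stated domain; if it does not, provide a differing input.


These are not equivalent — on base=-2, step=-4 the outputs split (ERROR vs -7).
score: total := 0 | count := 6 | ((base / 4) != abs(count)): true | step := -12 | divide-by-zero, output ERROR
score_new: total := -8 | count := 6 | ((base / 4) != abs(count)): true | step := -12 | ((5 / (total - 0)) <= ((-1 / 2) - (step - 6))): true | count := 8 | total := 0 | result -7
verdict: not equivalent; witness: base=-2, step=-4


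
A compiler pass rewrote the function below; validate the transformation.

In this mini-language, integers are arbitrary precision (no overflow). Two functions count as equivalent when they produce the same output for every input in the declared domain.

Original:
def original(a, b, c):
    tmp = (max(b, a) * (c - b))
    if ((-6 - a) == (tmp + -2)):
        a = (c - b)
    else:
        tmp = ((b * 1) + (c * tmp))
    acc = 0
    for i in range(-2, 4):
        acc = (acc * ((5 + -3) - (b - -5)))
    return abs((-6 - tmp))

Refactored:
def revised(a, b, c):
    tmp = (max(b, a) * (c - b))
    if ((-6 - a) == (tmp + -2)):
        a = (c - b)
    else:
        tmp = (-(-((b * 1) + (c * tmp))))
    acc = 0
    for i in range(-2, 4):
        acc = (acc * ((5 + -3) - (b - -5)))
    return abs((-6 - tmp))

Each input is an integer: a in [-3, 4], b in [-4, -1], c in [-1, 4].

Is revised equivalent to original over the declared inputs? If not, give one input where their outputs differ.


Side by side, the visible changes include: same computation, different form.
Tracing a=1, b=-1, c=3: original: tmp = 4; ((-6 - a) == (tmp + -2)) -> false; tmp = 11; acc = 0; [i=-2]; acc = 0; [i=-1]; acc = 0; [i=0]; acc = 0; [i=1]; acc = 0; [i=2]; acc = 0; [i=3]; acc = 0; return 17 | revised: tmp = 4; ((-6 - a) == (tmp + -2)) -> false; tmp = 11; acc = 0; [i=-2]; acc = 0; [i=-1]; acc = 0; [i=0]; acc = 0; [i=1]; acc = 0; [i=2]; acc = 0; [i=3]; acc = 0; return 17 — matching result 17.
An exhaustive pass over the 192 declared inputs shows identical outputs.
verdict: equivalent


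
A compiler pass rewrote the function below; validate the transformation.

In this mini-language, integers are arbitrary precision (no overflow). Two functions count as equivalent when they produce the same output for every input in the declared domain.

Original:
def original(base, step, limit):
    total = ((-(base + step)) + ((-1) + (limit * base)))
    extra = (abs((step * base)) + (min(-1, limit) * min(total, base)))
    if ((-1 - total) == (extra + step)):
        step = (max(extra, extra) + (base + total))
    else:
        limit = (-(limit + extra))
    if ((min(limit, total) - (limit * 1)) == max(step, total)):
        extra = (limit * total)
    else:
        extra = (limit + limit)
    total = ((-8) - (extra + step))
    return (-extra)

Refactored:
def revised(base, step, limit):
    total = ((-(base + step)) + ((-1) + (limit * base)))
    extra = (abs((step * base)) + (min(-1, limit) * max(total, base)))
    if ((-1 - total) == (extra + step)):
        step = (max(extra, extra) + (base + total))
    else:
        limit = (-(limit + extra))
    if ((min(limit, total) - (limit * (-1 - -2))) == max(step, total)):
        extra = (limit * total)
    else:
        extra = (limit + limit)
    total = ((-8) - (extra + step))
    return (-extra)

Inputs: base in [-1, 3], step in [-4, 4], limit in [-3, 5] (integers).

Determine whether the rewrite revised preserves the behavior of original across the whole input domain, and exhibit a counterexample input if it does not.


There is a counterexample at base=-1, step=-4, limit=-3: 8 on one side, -40 on the other.
original: total = 7; extra = 7; ((-1 - total) == (extra + step)) -> false; limit = -4; ((min(limit, total) - (limit * 1)) == max(step, total)) -> false; extra = -8; total = 4; return 8
revised: total = 7; extra = -17; ((-1 - total) == (extra + step)) -> false; limit = 20; ((min(limit, total) - (limit * (-1 - -2))) == max(step, total)) -> false; extra = 40; total = -44; return -40
verdict: not equivalent; witness: base=-1, step=-4, limit=-3


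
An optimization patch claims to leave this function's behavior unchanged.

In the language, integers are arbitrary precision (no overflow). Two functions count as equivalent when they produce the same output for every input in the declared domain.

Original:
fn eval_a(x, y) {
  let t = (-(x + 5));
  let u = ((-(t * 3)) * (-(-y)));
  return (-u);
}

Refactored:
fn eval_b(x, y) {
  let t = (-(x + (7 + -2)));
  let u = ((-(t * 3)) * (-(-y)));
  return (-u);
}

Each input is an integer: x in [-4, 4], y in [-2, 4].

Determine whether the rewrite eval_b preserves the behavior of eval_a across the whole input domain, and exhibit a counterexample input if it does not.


Comparing the listings, the differences include: arithmetic usage differs, and constant usage differs.
Spot check at x=0, y=-2 — eval_a: t=-5, then u=-30, then returns 30. eval_b: t=-5, then u=-30, then returns 30. Both give 30.
Checked all 63 inputs in the declared domain: the outputs agree on every one.
verdict: equivalent


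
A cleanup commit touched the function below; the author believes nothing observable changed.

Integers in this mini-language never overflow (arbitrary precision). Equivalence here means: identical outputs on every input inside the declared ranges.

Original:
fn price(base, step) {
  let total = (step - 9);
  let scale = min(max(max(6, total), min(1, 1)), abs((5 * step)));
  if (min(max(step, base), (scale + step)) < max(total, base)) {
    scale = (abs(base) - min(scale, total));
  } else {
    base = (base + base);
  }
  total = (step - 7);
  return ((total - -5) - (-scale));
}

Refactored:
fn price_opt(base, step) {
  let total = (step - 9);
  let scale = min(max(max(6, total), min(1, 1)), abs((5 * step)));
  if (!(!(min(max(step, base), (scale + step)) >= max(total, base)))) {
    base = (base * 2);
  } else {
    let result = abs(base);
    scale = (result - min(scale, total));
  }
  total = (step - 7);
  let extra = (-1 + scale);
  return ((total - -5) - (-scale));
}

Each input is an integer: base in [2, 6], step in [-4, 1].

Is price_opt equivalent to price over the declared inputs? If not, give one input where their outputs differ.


Equivalent — the differences include boolean connective usage differs, plus statement counts differ, plus local variable names differ, plus comparison usage differs, plus constant usage differs, plus arithmetic usage differs, yet no declared input distinguishes the two.
As a probe, take base=5, step=-3: price runs total=-12, then scale=6, then (min(max(step, base), (scale + step)) < max(total, base)) is true, then scale=17, then total=-10, then returns 12; price_opt runs total=-12, then scale=6, then (!(!(min(max(step, base), (scale + step)) >= max(total, base)))) is false, then result=5, then scale=17, then total=-10, then extra=16, then returns 12; both end at 12.
Checked all 30 inputs in the declared domain: the outputs agree on every one.
verdict: equivalent


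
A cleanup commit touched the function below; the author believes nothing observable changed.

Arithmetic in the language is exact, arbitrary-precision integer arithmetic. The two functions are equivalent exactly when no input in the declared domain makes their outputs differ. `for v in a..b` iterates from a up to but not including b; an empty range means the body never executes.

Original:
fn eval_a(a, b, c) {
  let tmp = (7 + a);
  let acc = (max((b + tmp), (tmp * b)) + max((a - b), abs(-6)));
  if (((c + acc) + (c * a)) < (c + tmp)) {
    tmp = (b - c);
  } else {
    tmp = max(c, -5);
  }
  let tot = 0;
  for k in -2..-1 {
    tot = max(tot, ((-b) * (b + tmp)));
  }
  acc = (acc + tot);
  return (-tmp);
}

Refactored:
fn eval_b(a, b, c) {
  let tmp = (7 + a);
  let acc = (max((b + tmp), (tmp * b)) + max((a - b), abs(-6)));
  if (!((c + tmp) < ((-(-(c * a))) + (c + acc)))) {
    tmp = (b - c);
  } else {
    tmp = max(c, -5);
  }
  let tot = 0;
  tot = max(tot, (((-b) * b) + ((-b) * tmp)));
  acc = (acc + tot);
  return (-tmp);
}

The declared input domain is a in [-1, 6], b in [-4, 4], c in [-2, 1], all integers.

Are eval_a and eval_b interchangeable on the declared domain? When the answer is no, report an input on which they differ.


a=2, b=-4, c=-1 yields 1 from eval_a but 3 from eval_b.
verdict: not equivalent; witness: a=2, b=-4, c=-1


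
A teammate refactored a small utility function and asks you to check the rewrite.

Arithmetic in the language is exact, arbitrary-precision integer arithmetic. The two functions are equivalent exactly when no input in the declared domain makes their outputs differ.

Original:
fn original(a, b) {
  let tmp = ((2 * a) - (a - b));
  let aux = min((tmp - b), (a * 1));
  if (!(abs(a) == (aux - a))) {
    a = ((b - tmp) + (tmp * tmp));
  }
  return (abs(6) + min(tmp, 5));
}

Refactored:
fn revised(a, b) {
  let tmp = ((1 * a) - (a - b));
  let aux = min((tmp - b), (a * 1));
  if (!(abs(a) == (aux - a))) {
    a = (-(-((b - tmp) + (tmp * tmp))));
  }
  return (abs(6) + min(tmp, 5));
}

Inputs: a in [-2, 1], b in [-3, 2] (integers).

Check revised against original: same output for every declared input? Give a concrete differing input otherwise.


Consider the input a=-2, b=-3.
original: tmp = -5; aux = -2; (!(abs(a) == (aux - a))) -> true; a = 27; return 1
revised: tmp = -3; aux = -2; (!(abs(a) == (aux - a))) -> true; a = 9; return 3
1 and 3 differ, so these are not the same function on this domain.
verdict: not equivalent; witness: a=-2, b=-3


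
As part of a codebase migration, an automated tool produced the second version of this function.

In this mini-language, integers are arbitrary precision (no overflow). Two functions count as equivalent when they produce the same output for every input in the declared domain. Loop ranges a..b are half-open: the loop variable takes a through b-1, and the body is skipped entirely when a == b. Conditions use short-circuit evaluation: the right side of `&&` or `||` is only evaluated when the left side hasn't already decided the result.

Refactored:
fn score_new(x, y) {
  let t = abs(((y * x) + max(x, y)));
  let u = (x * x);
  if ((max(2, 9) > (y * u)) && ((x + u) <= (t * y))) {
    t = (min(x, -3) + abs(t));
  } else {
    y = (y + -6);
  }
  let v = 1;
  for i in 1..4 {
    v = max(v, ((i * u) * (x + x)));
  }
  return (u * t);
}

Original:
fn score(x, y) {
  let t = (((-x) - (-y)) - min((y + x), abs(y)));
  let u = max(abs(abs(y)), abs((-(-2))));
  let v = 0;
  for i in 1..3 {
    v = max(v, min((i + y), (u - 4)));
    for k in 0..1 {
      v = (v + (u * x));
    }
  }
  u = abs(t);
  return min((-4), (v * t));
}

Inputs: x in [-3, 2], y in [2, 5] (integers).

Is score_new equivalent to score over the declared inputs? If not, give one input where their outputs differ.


At x=-3, y=2: score gives -48, score_new gives 36.
verdict: not equivalent; witness: x=-3, y=2


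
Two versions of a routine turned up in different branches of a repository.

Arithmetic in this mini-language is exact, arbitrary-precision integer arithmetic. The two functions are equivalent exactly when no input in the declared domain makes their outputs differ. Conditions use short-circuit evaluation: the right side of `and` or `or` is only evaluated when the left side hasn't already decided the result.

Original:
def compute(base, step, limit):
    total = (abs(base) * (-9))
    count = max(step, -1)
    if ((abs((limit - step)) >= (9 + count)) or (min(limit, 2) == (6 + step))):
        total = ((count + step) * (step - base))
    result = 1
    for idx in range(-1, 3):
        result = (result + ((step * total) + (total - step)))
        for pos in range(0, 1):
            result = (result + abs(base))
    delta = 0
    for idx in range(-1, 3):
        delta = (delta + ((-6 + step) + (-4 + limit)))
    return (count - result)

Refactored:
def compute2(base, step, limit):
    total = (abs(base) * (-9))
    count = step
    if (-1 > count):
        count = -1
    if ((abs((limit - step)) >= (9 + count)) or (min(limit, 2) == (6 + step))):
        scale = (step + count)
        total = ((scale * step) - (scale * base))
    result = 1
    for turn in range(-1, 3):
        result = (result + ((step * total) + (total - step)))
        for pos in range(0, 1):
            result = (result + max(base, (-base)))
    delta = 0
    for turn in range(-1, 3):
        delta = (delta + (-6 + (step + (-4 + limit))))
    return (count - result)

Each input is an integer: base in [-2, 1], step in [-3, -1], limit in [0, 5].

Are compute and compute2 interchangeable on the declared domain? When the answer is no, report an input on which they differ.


Although min/max/abs usage differs, plus statement counts differ, plus local variable names differ, plus constant usage differs, plus arithmetic usage differs, plus branching structure differs, plus comparison usage differs, 72/72 inputs agree.
verdict: equivalent


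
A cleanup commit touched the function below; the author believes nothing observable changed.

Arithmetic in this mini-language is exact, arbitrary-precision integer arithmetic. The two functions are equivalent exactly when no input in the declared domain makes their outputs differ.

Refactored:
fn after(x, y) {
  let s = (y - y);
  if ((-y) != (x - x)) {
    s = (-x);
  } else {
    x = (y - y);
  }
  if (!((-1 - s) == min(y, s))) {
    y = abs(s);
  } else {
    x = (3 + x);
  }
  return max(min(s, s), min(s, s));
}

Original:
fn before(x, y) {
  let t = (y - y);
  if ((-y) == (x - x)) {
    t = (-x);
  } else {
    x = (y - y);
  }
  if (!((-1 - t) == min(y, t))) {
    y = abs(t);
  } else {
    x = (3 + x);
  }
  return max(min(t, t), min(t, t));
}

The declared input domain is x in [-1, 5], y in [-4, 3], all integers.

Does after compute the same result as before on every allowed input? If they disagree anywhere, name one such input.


Take x=-1, y=-4.
before: t = 0; ((-y) == (x - x)) -> false; x = 0; (!((-1 - t) == min(y, t))) -> true; y = 0; return 0
after: s = 0; ((-y) != (x - x)) -> true; s = 1; (!((-1 - s) == min(y, s))) -> true; y = 1; return 1
0 != 1, so the rewrite changes behavior.
verdict: not equivalent; witness: x=-1, y=-4


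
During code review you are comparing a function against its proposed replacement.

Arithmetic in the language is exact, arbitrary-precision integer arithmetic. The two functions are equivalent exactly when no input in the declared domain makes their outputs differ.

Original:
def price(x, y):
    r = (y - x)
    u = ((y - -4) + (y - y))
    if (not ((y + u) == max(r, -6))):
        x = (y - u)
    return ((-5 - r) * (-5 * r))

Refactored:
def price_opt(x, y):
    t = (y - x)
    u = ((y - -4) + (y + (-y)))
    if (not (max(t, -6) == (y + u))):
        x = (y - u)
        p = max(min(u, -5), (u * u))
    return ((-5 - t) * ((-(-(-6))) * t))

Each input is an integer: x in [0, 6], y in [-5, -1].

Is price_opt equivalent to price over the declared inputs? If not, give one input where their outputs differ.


Not equivalent: x=0, y=-4 separates them (-20 vs -24).
price: r = -4; u = 0; (not ((y + u) == max(r, -6))) -> false; return -20
price_opt: t = -4; u = 0; (not (max(t, -6) == (y + u))) -> false; return -24
verdict: not equivalent; witness: x=0, y=-4


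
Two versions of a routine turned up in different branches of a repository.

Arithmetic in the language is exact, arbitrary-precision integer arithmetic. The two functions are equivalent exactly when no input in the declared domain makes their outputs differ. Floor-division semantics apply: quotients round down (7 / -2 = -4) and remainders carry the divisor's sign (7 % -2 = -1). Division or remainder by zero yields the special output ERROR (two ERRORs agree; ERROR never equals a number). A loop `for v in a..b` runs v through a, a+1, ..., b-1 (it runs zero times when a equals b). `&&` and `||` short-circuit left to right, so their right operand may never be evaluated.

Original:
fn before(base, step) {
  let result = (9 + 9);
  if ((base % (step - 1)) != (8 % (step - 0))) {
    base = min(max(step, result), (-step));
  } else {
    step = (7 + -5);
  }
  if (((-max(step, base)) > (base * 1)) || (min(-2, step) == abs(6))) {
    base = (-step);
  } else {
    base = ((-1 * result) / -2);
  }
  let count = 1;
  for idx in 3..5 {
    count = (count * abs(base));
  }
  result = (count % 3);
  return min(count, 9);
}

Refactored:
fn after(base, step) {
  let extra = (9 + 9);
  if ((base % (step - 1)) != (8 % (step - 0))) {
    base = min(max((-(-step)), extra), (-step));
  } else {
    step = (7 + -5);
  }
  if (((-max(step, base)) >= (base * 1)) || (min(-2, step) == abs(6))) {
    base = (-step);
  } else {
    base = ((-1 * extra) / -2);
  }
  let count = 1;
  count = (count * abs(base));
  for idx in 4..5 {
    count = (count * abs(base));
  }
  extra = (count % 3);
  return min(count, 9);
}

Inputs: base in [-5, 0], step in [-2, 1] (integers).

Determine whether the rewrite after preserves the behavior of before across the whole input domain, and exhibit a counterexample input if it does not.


On input base=-2, step=-1, before returns 9 while after returns 4.
verdict: not equivalent; witness: base=-2, step=-1


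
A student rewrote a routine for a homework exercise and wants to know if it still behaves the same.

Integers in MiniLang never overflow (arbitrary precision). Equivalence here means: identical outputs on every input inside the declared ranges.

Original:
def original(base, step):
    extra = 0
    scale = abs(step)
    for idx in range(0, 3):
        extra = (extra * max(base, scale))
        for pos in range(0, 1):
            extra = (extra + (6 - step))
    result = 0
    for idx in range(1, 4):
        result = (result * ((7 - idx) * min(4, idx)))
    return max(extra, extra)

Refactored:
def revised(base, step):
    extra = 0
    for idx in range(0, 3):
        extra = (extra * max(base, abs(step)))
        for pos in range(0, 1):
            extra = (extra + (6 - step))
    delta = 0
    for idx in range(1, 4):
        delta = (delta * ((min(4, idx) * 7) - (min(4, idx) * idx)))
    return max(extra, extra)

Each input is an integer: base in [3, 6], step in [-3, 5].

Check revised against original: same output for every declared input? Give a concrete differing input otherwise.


Differences: statement counts differ; constant usage differs; arithmetic usage differs; local variable names differ; min/max/abs usage differs — yet all 36 inputs agree.
verdict: equivalent


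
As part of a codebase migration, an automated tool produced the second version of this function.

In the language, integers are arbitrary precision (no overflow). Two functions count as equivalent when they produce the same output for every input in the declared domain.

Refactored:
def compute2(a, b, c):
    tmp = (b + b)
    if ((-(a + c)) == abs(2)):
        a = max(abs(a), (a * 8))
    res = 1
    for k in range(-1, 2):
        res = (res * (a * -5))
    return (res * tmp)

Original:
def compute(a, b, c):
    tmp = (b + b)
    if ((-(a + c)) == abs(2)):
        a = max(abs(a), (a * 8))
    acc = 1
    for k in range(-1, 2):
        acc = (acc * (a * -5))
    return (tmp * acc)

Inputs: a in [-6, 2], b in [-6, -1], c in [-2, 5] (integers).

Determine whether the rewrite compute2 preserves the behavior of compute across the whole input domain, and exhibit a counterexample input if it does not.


Changes here: local variable names differ; the full 432-point sweep finds no disagreement.
verdict: equivalent


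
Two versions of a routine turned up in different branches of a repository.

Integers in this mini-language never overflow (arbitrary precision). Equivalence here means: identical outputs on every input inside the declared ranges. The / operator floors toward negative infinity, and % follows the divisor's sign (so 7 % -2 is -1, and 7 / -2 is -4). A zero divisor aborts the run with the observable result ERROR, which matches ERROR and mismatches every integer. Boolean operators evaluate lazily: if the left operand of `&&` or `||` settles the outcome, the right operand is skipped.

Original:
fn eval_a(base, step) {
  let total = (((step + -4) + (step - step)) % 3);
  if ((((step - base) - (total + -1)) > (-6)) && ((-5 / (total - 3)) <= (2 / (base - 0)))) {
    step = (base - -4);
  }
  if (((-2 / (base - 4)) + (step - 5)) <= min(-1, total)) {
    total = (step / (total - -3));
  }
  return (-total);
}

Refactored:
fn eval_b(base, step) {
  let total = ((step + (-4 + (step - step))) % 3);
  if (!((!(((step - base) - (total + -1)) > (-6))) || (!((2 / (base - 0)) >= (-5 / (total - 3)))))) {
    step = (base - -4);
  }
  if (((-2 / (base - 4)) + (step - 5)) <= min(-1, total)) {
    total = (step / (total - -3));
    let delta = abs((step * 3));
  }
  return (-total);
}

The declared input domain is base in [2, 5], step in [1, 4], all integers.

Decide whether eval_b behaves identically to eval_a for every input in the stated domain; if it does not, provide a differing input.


Comparing the listings, the differences include: local variable names differ, min/max/abs usage differs, arithmetic usage differs, constant usage differs, comparison usage differs, boolean connective usage differs, statement counts differ.
As a probe, take base=5, step=2: eval_a runs total=1, then ((((step - base) - (total + -1)) > (-6)) && ((-5 / (total - 3)) <= (2 / (base - 0)))) is false, then (((-2 / (base - 4)) + (step - 5)) <= min(-1, total)) is true, then total=0, then returns 0; eval_b runs total=1, then (!((!(((step - base) - (total + -1)) > (-6))) || (!((2 / (base - 0)) >= (-5 / (total - 3)))))) is false, then (((-2 / (base - 4)) + (step - 5)) <= min(-1, total)) is true, then total=0, then delta=6, then returns 0; both end at 0.
Sweeping the whole domain (16 inputs) finds no disagreement.
verdict: equivalent
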